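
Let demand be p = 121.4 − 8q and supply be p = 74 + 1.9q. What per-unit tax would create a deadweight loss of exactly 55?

33

Competitive equilibrium: 121.4 − 8q = 74 + 1.9q → q* = 4.7879, p* = 83.097.
A tax t gives Δq = t/9.9 and wedge t, so DWL = t²/19.8.
t²/19.8 = 55 → t² = 1089 → t = 33.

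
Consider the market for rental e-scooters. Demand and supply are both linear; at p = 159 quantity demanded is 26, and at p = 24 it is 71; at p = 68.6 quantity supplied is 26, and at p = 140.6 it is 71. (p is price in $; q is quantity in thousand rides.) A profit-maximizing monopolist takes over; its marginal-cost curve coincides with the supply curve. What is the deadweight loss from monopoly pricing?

Demand slope = (24 − 159)/(71 − 26) = −3, so p = 237 − 3q.
Supply slope = (140.6 − 68.6)/(71 − 26) = 1.6, so p = 27 + 1.6q.
Competitive equilibrium: 237 − 3q = 27 + 1.6q → q* = 45.6522, p* = 100.0435.
Marginal revenue: MR = 237 − 6q. Set MR = MC: 237 − 6q = 27 + 1.6q → q_m = 27.6316.
Price p_m = 237 − 3·27.6316 = 154.1052; MC(q_m) = 27 + 1.6·27.6316 = 71.2106.
Competitive q* = 45.6522, so Δq = 18.0206; wedge = 154.1052 − 71.2106 = 82.8946.
The triangle = ½ × 18.0206 × 82.8946 = $746.91 thousand.

$746.91 thousand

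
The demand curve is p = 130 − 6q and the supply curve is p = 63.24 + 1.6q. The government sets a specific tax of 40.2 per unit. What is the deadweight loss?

106.32

Competitive equilibrium: 130 − 6q = 63.24 + 1.6q → q* = 8.7842, p* = 77.2947.
With the tax, the buyer price exceeds the seller price by 40.2: (130 − 6q) − (63.24 + 1.6q) = 40.2 → q' = 3.4947.
Δq = 8.7842 − 3.4947 = 5.2895; the wedge equals the tax, 40.2.
DWL = ½ × 5.2895 × 40.2 = 106.32.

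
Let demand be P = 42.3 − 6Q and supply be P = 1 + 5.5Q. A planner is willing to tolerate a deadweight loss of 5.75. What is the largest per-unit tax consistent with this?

Competitive equilibrium: 42.3 − 6Q = 1 + 5.5Q → Q* = 3.5913, P* = 20.7522.
A tax t gives ΔQ = t/11.5 and wedge t, so DWL = t²/23.
t²/23 = 5.75 → t² = 132.25 → t = 11.5.

11.5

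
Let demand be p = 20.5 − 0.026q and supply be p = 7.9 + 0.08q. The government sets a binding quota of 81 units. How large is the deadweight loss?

Competitive equilibrium: 20.5 − 0.026q = 7.9 + 0.08q → q* = 118.8679, p* = 17.4094.
At q = 81: demand price = 20.5 − 0.026·81 = 18.394; supply price = 7.9 + 0.08·81 = 14.38.
Δq = 118.8679 − 81 = 37.8679; wedge = 18.394 − 14.38 = 4.014.
Deadweight loss = ½ × 37.8679 × 4.014 = 76.

76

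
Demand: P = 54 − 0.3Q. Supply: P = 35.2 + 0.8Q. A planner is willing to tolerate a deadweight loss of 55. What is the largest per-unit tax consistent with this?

Competitive equilibrium: 54 − 0.3Q = 35.2 + 0.8Q → Q* = 17.0909, P* = 48.8727.
A tax t gives ΔQ = t/1.1 and wedge t, so DWL = t²/2.2.
t²/2.2 = 55 → t² = 121 → t = 11.

11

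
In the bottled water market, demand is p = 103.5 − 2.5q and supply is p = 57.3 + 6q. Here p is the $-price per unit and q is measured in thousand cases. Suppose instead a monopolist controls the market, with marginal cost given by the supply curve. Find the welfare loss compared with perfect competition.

Competitive equilibrium: 103.5 − 2.5q = 57.3 + 6q → q* = 5.4353, p* = 89.9118.
Marginal revenue: MR = 103.5 − 5q. Set MR = MC: 103.5 − 5q = 57.3 + 6q → q_m = 4.2.
Price p_m = 103.5 − 2.5·4.2 = 93; MC(q_m) = 57.3 + 6·4.2 = 82.5.
Competitive q* = 5.4353, so Δq = 1.2353; wedge = 93 − 82.5 = 10.5.
Welfare loss = ½ × 1.2353 × 10.5 = $6.49 thousand.

$6.49 thousand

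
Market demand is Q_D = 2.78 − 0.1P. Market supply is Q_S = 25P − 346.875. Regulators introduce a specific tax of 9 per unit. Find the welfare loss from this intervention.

4.03

In inverse form: demand P = 27.8 − 10Q, supply P = 13.875 + 0.04Q.
Competitive equilibrium: 27.8 − 10Q = 13.875 + 0.04Q → Q* = 1.387, P* = 13.9305.
With the tax, the buyer price exceeds the seller price by 9: (27.8 − 10Q) − (13.875 + 0.04Q) = 9 → Q' = 0.4905.
ΔQ = 1.387 − 0.4905 = 0.8965; the wedge equals the tax, 9.
Deadweight loss = ½ × 0.8965 × 9 = 4.03.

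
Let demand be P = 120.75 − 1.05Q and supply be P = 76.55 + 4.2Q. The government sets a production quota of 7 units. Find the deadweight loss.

5.29

Competitive equilibrium: 120.75 − 1.05Q = 76.55 + 4.2Q → Q* = 8.419, P* = 111.91.
At Q = 7: demand price = 120.75 − 1.05·7 = 113.4; supply price = 76.55 + 4.2·7 = 105.95.
ΔQ = 8.419 − 7 = 1.419; wedge = 113.4 − 105.95 = 7.45.
Welfare loss = ½ × 1.419 × 7.45 = 5.29.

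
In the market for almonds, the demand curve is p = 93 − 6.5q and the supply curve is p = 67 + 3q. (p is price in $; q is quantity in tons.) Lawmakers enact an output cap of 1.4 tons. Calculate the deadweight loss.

$8.49

Competitive equilibrium: 93 − 6.5q = 67 + 3q → q* = 2.7368, p* = 75.2105.
At q = 1.4: demand price = 93 − 6.5·1.4 = 83.9; supply price = 67 + 3·1.4 = 71.2.
Δq = 2.7368 − 1.4 = 1.3368; wedge = 83.9 − 71.2 = 12.7.
DWL = ½ × 1.3368 × 12.7 = $8.49.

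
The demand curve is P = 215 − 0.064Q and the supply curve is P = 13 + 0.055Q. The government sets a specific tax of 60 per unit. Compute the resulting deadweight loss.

Competitive equilibrium: 215 − 0.064Q = 13 + 0.055Q → Q* = 1697.479, P* = 106.3613.
With the tax, the buyer price exceeds the seller price by 60: (215 − 0.064Q) − (13 + 0.055Q) = 60 → Q' = 1193.2773.
ΔQ = 1697.479 − 1193.2773 = 504.2017; the wedge equals the tax, 60.
Welfare loss = ½ × 504.2017 × 60 = 15126.05.

15126.05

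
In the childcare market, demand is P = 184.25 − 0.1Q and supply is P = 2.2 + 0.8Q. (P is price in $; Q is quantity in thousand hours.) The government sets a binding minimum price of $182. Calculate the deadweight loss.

$14544.02 thousand

Competitive equilibrium: 184.25 − 0.1Q = 2.2 + 0.8Q → Q* = 202.2778, P* = 164.0222.
At the floor P = 182, quantity demanded = (184.25 − 182)/0.1 = 22.5.
Sellers' marginal cost at Q' = 22.5: 2.2 + 0.8·22.5 = 20.2.
ΔQ = 202.2778 − 22.5 = 179.7778; wedge = 182 − 20.2 = 161.8.
DWL = ½ × 179.7778 × 161.8 = $14544.02 thousand.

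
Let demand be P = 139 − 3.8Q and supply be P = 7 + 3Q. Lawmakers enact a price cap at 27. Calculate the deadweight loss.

552.29

Competitive equilibrium: 139 − 3.8Q = 7 + 3Q → Q* = 19.4118, P* = 65.2353.
At the ceiling P = 27, quantity supplied = (27 − 7)/3 = 6.6667.
Willingness to pay at Q' = 6.6667: 139 − 3.8·6.6667 = 113.6665.
ΔQ = 19.4118 − 6.6667 = 12.7451; wedge = 113.6665 − 27 = 86.6665.
Deadweight loss = ½ × 12.7451 × 86.6665 = 552.29.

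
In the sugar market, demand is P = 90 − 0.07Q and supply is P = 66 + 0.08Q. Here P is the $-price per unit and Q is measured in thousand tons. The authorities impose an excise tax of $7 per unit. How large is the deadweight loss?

Competitive equilibrium: 90 − 0.07Q = 66 + 0.08Q → Q* = 160, P* = 78.8.
With the tax, the buyer price exceeds the seller price by 7: (90 − 0.07Q) − (66 + 0.08Q) = 7 → Q' = 113.3333.
ΔQ = 160 − 113.3333 = 46.6667; the wedge equals the tax, 7.
DWL = ½ × 46.6667 × 7 = $163.33 thousand.

$163.33 thousand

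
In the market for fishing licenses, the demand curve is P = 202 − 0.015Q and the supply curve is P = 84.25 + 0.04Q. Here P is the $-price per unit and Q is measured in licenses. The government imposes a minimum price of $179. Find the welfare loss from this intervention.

Competitive equilibrium: 202 − 0.015Q = 84.25 + 0.04Q → Q* = 2140.90909, P* = 169.88636.
At the floor P = 179, quantity demanded = (202 − 179)/0.015 = 1533.33333.
Sellers' marginal cost at Q' = 1533.33333: 84.25 + 0.04·1533.33333 = 145.58333.
ΔQ = 2140.90909 − 1533.33333 = 607.57576; wedge = 179 − 145.58333 = 33.41667.
Deadweight loss = ½ × 607.57576 × 33.41667 = $10151.58.

$10151.58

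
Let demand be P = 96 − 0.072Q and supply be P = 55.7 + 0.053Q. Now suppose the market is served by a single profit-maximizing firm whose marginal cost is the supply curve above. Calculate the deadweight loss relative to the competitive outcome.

867.77

Competitive equilibrium: 96 − 0.072Q = 55.7 + 0.053Q → Q* = 322.4, P* = 72.7872.
Marginal revenue: MR = 96 − 0.144Q. Set MR = MC: 96 − 0.144Q = 55.7 + 0.053Q → Q_m = 204.5685.
Price P_m = 96 − 0.072·204.5685 = 81.2711; MC(Q_m) = 55.7 + 0.053·204.5685 = 66.5421.
Competitive Q* = 322.4, so ΔQ = 117.8315; wedge = 81.2711 − 66.5421 = 14.729.
Welfare loss = ½ × 117.8315 × 14.729 = 867.77.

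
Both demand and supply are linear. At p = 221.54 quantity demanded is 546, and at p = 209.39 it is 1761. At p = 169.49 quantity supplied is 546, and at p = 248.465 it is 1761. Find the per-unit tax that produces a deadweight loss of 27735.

64.5

Demand slope = (209.39 − 221.54)/(1761 − 546) = −0.01, so p = 227 − 0.01q.
Supply slope = (248.465 − 169.49)/(1761 − 546) = 0.065, so p = 134 + 0.065q.
Competitive equilibrium: 227 − 0.01q = 134 + 0.065q → q* = 1240, p* = 214.6.
A tax t gives Δq = t/0.075 and wedge t, so DWL = t²/0.15.
t²/0.15 = 27735 → t² = 4160.25 → t = 64.5.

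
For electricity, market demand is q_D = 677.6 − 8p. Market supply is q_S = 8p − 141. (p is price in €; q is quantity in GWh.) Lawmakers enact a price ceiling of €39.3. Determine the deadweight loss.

€1125.75

In inverse form: demand p = 84.7 − 0.125q, supply p = 17.625 + 0.125q.
Competitive equilibrium: 84.7 − 0.125q = 17.625 + 0.125q → q* = 268.3, p* = 51.1625.
At the ceiling p = 39.3, quantity supplied = (39.3 − 17.625)/0.125 = 173.4.
Willingness to pay at q' = 173.4: 84.7 − 0.125·173.4 = 63.025.
Δq = 268.3 − 173.4 = 94.9; wedge = 63.025 − 39.3 = 23.725.
Welfare loss = ½ × 94.9 × 23.725 = €1125.75.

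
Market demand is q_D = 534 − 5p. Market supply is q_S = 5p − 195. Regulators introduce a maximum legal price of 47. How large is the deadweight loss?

3354.05

In inverse form: demand p = 106.8 − 0.2q, supply p = 39 + 0.2q.
Competitive equilibrium: 106.8 − 0.2q = 39 + 0.2q → q* = 169.5, p* = 72.9.
At the ceiling p = 47, quantity supplied = (47 − 39)/0.2 = 40.
Willingness to pay at q' = 40: 106.8 − 0.2·40 = 98.8.
Δq = 169.5 − 40 = 129.5; wedge = 98.8 − 47 = 51.8.
DWL = ½ × 129.5 × 51.8 = 3354.05.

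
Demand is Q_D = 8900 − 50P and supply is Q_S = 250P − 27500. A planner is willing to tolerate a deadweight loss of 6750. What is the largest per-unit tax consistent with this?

In inverse form: demand P = 178 − 0.02Q, supply P = 110 + 0.004Q.
Competitive equilibrium: 178 − 0.02Q = 110 + 0.004Q → Q* = 2833.3333, P* = 121.3333.
A tax t gives ΔQ = t/0.024 and wedge t, so DWL = t²/0.048.
t²/0.048 = 6750 → t² = 324 → t = 18.

18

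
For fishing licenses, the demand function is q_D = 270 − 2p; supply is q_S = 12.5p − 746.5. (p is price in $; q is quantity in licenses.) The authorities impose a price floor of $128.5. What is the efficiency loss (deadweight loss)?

In inverse form: demand p = 135 − 0.5q, supply p = 59.72 + 0.08q.
Competitive equilibrium: 135 − 0.5q = 59.72 + 0.08q → q* = 129.7931, p* = 70.1034.
At the floor p = 128.5, quantity demanded = (135 − 128.5)/0.5 = 13.
Sellers' marginal cost at q' = 13: 59.72 + 0.08·13 = 60.76.
Δq = 129.7931 − 13 = 116.7931; wedge = 128.5 − 60.76 = 67.74.
DWL = ½ × 116.7931 × 67.74 = $3955.78.

$3955.78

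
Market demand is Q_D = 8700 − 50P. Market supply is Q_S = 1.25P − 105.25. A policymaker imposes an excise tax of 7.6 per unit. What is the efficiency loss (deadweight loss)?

35.22

In inverse form: demand P = 174 − 0.02Q, supply P = 84.2 + 0.8Q.
Competitive equilibrium: 174 − 0.02Q = 84.2 + 0.8Q → Q* = 109.5122, P* = 171.8098.
With the tax, the buyer price exceeds the seller price by 7.6: (174 − 0.02Q) − (84.2 + 0.8Q) = 7.6 → Q' = 100.2439.
ΔQ = 109.5122 − 100.2439 = 9.2683; the wedge equals the tax, 7.6.
The triangle = ½ × 9.2683 × 7.6 = 35.22.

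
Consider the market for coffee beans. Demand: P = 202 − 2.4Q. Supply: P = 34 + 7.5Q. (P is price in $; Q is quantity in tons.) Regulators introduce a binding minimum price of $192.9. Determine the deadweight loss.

$859.62

Competitive equilibrium: 202 − 2.4Q = 34 + 7.5Q → Q* = 16.9697, P* = 161.2727.
At the floor P = 192.9, quantity demanded = (202 − 192.9)/2.4 = 3.7917.
Sellers' marginal cost at Q' = 3.7917: 34 + 7.5·3.7917 = 62.4378.
ΔQ = 16.9697 − 3.7917 = 13.178; wedge = 192.9 − 62.4378 = 130.4622.
DWL = ½ × 13.178 × 130.4622 = $859.62.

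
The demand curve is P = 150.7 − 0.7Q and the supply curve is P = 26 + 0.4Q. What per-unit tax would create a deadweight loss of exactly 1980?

66

Competitive equilibrium: 150.7 − 0.7Q = 26 + 0.4Q → Q* = 113.3636, P* = 71.3455.
A tax t gives ΔQ = t/1.1 and wedge t, so DWL = t²/2.2.
t²/2.2 = 1980 → t² = 4356 → t = 66.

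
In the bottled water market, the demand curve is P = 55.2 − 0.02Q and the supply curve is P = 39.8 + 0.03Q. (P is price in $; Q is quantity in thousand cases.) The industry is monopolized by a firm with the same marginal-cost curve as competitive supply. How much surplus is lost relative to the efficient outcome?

Competitive equilibrium: 55.2 − 0.02Q = 39.8 + 0.03Q → Q* = 308, P* = 49.04.
Marginal revenue: MR = 55.2 − 0.04Q. Set MR = MC: 55.2 − 0.04Q = 39.8 + 0.03Q → Q_m = 220.
Price P_m = 55.2 − 0.02·220 = 50.8; MC(Q_m) = 39.8 + 0.03·220 = 46.4.
Competitive Q* = 308, so ΔQ = 88; wedge = 50.8 − 46.4 = 4.4.
Deadweight loss = ½ × 88 × 4.4 = $193.60 thousand.

$193.60 thousand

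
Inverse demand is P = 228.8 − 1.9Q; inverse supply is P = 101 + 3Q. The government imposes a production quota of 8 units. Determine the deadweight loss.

Competitive equilibrium: 228.8 − 1.9Q = 101 + 3Q → Q* = 26.08163, P* = 179.2449.
At Q = 8: demand price = 228.8 − 1.9·8 = 213.6; supply price = 101 + 3·8 = 125.
ΔQ = 26.08163 − 8 = 18.08163; wedge = 213.6 − 125 = 88.6.
DWL = ½ × 18.08163 × 88.6 = 801.02.

801.02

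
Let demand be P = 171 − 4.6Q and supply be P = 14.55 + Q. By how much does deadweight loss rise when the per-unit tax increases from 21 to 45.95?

149.14

Competitive equilibrium: 171 − 4.6Q = 14.55 + Q → Q* = 27.9375, P* = 42.4875.
For a per-unit tax t: ΔQ = t/5.6, so DWL = ½·t·(t/5.6) = t²/11.2.
At t = 21: DWL = 39.375. At t = 45.95: DWL = 188.518.
Increase = 188.518 − 39.375 = 149.14.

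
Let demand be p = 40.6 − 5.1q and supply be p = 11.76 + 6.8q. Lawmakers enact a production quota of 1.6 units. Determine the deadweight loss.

Competitive equilibrium: 40.6 − 5.1q = 11.76 + 6.8q → q* = 2.4235, p* = 28.24.
At q = 1.6: demand price = 40.6 − 5.1·1.6 = 32.44; supply price = 11.76 + 6.8·1.6 = 22.64.
Δq = 2.4235 − 1.6 = 0.8235; wedge = 32.44 − 22.64 = 9.8.
The triangle = ½ × 0.8235 × 9.8 = 4.04.

4.04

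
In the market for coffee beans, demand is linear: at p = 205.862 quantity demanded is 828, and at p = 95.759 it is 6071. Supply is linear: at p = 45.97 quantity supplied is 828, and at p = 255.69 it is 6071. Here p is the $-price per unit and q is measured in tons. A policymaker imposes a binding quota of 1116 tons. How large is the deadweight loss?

$166033.78

Demand slope = (95.759 − 205.862)/(6071 − 828) = −0.021, so p = 223.25 − 0.021q.
Supply slope = (255.69 − 45.97)/(6071 − 828) = 0.04, so p = 12.85 + 0.04q.
Competitive equilibrium: 223.25 − 0.021q = 12.85 + 0.04q → q* = 3449.1803, p* = 150.8172.
At q = 1116: demand price = 223.25 − 0.021·1116 = 199.814; supply price = 12.85 + 0.04·1116 = 57.49.
Δq = 3449.1803 − 1116 = 2333.1803; wedge = 199.814 − 57.49 = 142.324.
The triangle = ½ × 2333.1803 × 142.324 = $166033.78.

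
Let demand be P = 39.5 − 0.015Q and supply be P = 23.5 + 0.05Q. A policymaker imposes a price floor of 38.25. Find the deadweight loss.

Competitive equilibrium: 39.5 − 0.015Q = 23.5 + 0.05Q → Q* = 246.1538, P* = 35.8077.
At the floor P = 38.25, quantity demanded = (39.5 − 38.25)/0.015 = 83.3333.
Sellers' marginal cost at Q' = 83.3333: 23.5 + 0.05·83.3333 = 27.6667.
ΔQ = 246.1538 − 83.3333 = 162.8205; wedge = 38.25 − 27.6667 = 10.5833.
DWL = ½ × 162.8205 × 10.5833 = 861.59.

861.59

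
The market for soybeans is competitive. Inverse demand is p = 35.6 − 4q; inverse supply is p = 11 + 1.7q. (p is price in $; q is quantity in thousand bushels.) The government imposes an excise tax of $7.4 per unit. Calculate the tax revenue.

$22.33 thousand

Competitive equilibrium: 35.6 − 4q = 11 + 1.7q → q* = 4.3158, p* = 18.3368.
With the tax, the buyer price exceeds the seller price by 7.4: (35.6 − 4q) − (11 + 1.7q) = 7.4 → q' = 3.0175.
Tax revenue = 7.4 × 3.0175 = $22.33 thousand.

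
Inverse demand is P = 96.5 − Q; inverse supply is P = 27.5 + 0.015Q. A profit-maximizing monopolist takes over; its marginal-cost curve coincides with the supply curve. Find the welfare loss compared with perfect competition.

577.63

Competitive equilibrium: 96.5 − Q = 27.5 + 0.015Q → Q* = 67.9803, P* = 28.5197.
Marginal revenue: MR = 96.5 − 2Q. Set MR = MC: 96.5 − 2Q = 27.5 + 0.015Q → Q_m = 34.2432.
Price P_m = 96.5 − 1·34.2432 = 62.2568; MC(Q_m) = 27.5 + 0.015·34.2432 = 28.0136.
Competitive Q* = 67.9803, so ΔQ = 33.7371; wedge = 62.2568 − 28.0136 = 34.2432.
Welfare loss = ½ × 33.7371 × 34.2432 = 577.63.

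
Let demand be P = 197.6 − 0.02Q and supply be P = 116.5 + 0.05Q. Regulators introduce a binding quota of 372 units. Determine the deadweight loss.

21654.31

Competitive equilibrium: 197.6 − 0.02Q = 116.5 + 0.05Q → Q* = 1158.5714, P* = 174.4286.
At Q = 372: demand price = 197.6 − 0.02·372 = 190.16; supply price = 116.5 + 0.05·372 = 135.1.
ΔQ = 1158.5714 − 372 = 786.5714; wedge = 190.16 − 135.1 = 55.06.
The triangle = ½ × 786.5714 × 55.06 = 21654.31.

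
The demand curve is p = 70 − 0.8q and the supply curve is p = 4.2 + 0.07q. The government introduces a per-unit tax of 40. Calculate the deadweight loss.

Competitive equilibrium: 70 − 0.8q = 4.2 + 0.07q → q* = 75.6322, p* = 9.4943.
With the tax, the buyer price exceeds the seller price by 40: (70 − 0.8q) − (4.2 + 0.07q) = 40 → q' = 29.6552.
Δq = 75.6322 − 29.6552 = 45.977; the wedge equals the tax, 40.
Welfare loss = ½ × 45.977 × 40 = 919.54.

919.54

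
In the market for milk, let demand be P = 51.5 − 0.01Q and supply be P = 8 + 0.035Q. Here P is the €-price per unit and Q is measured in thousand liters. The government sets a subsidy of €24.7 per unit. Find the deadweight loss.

Competitive equilibrium: 51.5 − 0.01Q = 8 + 0.035Q → Q* = 966.6667, P* = 41.8333.
The subsidy lowers effective supply by 24.7: P = 0.035Q − 16.7.
New quantity: 51.5 − 0.01Q = 0.035Q − 16.7 → Q' = 1515.5556.
Overproduction ΔQ = 1515.5556 − 966.6667 = 548.8889; wedge = subsidy = 24.7.
Deadweight loss = ½ × 548.8889 × 24.7 = €6778.78 thousand.

€6778.78 thousand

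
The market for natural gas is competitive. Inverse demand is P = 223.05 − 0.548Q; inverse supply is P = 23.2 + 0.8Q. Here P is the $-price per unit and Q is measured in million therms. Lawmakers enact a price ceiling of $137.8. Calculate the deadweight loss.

$16.90 million

Competitive equilibrium: 223.05 − 0.548Q = 23.2 + 0.8Q → Q* = 148.2567, P* = 141.8053.
At the ceiling P = 137.8, quantity supplied = (137.8 − 23.2)/0.8 = 143.25.
Willingness to pay at Q' = 143.25: 223.05 − 0.548·143.25 = 144.549.
ΔQ = 148.2567 − 143.25 = 5.0067; wedge = 144.549 − 137.8 = 6.749.
DWL = ½ × 5.0067 × 6.749 = $16.90 million.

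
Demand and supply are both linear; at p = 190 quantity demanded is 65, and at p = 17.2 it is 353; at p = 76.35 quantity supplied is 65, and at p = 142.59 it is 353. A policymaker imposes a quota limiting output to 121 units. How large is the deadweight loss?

Demand slope = (17.2 − 190)/(353 − 65) = −0.6, so p = 229 − 0.6q.
Supply slope = (142.59 − 76.35)/(353 − 65) = 0.23, so p = 61.4 + 0.23q.
Competitive equilibrium: 229 − 0.6q = 61.4 + 0.23q → q* = 201.9277, p* = 107.8434.
At q = 121: demand price = 229 − 0.6·121 = 156.4; supply price = 61.4 + 0.23·121 = 89.23.
Δq = 201.9277 − 121 = 80.9277; wedge = 156.4 − 89.23 = 67.17.
DWL = ½ × 80.9277 × 67.17 = 2717.96.

2717.96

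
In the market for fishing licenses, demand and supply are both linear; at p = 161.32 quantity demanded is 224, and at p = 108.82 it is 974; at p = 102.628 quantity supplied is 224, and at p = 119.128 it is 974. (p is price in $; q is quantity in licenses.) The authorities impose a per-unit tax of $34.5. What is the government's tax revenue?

Demand slope = (108.82 − 161.32)/(974 − 224) = −0.07, so p = 177 − 0.07q.
Supply slope = (119.128 − 102.628)/(974 − 224) = 0.022, so p = 97.7 + 0.022q.
Competitive equilibrium: 177 − 0.07q = 97.7 + 0.022q → q* = 861.9565, p* = 116.663.
With the tax, the buyer price exceeds the seller price by 34.5: (177 − 0.07q) − (97.7 + 0.022q) = 34.5 → q' = 486.9565.
Tax revenue = 34.5 × 486.9565 = $16800.

$16800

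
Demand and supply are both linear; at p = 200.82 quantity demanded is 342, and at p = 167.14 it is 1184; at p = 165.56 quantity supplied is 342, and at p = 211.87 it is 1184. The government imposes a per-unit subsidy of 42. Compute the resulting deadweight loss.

Demand slope = (167.14 − 200.82)/(1184 − 342) = −0.04, so p = 214.5 − 0.04q.
Supply slope = (211.87 − 165.56)/(1184 − 342) = 0.055, so p = 146.75 + 0.055q.
Competitive equilibrium: 214.5 − 0.04q = 146.75 + 0.055q → q* = 713.1579, p* = 185.9737.
The subsidy lowers effective supply by 42: p = 104.75 + 0.055q.
New quantity: 214.5 − 0.04q = 104.75 + 0.055q → q' = 1155.2632.
Overproduction Δq = 1155.2632 − 713.1579 = 442.1053; wedge = subsidy = 42.
Welfare loss = ½ × 442.1053 × 42 = 9284.21.

9284.21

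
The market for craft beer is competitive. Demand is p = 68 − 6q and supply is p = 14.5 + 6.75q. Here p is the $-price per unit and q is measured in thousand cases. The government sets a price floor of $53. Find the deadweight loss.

$18.34 thousand

Competitive equilibrium: 68 − 6q = 14.5 + 6.75q → q* = 4.1961, p* = 42.8235.
At the floor p = 53, quantity demanded = (68 − 53)/6 = 2.5.
Sellers' marginal cost at q' = 2.5: 14.5 + 6.75·2.5 = 31.375.
Δq = 4.1961 − 2.5 = 1.6961; wedge = 53 − 31.375 = 21.625.
Deadweight loss = ½ × 1.6961 × 21.625 = $18.34 thousand.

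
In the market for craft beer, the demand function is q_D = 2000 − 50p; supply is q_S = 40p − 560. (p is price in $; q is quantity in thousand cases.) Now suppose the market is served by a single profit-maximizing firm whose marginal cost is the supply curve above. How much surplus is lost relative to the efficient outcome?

$711.11 thousand

In inverse form: demand p = 40 − 0.02q, supply p = 14 + 0.025q.
Competitive equilibrium: 40 − 0.02q = 14 + 0.025q → q* = 577.7778, p* = 28.4444.
Marginal revenue: MR = 40 − 0.04q. Set MR = MC: 40 − 0.04q = 14 + 0.025q → q_m = 400.
Price p_m = 40 − 0.02·400 = 32; MC(q_m) = 14 + 0.025·400 = 24.
Competitive q* = 577.7778, so Δq = 177.7778; wedge = 32 − 24 = 8.
Welfare loss = ½ × 177.7778 × 8 = $711.11 thousand.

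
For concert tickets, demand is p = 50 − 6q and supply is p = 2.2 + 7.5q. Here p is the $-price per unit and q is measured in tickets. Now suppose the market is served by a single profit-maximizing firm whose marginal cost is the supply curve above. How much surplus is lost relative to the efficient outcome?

$8.01

Competitive equilibrium: 50 − 6q = 2.2 + 7.5q → q* = 3.5407, p* = 28.7556.
Marginal revenue: MR = 50 − 12q. Set MR = MC: 50 − 12q = 2.2 + 7.5q → q_m = 2.4513.
Price p_m = 50 − 6·2.4513 = 35.2922; MC(q_m) = 2.2 + 7.5·2.4513 = 20.5848.
Competitive q* = 3.5407, so Δq = 1.0894; wedge = 35.2922 − 20.5848 = 14.7074.
The triangle = ½ × 1.0894 × 14.7074 = $8.01.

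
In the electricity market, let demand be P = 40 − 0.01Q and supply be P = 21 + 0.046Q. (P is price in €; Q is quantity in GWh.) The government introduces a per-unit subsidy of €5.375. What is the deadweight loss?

Competitive equilibrium: 40 − 0.01Q = 21 + 0.046Q → Q* = 339.2857, P* = 36.6071.
The subsidy lowers effective supply by 5.375: P = 15.625 + 0.046Q.
New quantity: 40 − 0.01Q = 15.625 + 0.046Q → Q' = 435.2679.
Overproduction ΔQ = 435.2679 − 339.2857 = 95.9822; wedge = subsidy = 5.375.
Deadweight loss = ½ × 95.9822 × 5.375 = €257.95.

€257.95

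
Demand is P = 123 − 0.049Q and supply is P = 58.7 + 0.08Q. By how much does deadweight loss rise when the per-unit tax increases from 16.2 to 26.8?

1766.67

Competitive equilibrium: 123 − 0.049Q = 58.7 + 0.08Q → Q* = 498.4496, P* = 98.576.
For a per-unit tax t: ΔQ = t/0.129, so DWL = ½·t·(t/0.129) = t²/0.258.
At t = 16.2: DWL = 1017.209. At t = 26.8: DWL = 2783.876.
Increase = 2783.876 − 1017.209 = 1766.67.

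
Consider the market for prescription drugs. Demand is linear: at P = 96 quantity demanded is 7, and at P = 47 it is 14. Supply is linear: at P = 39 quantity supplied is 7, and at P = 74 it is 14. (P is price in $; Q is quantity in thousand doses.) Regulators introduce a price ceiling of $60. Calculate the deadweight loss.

$1.815 thousand

Demand slope = (47 − 96)/(14 − 7) = −7, so P = 145 − 7Q.
Supply slope = (74 − 39)/(14 − 7) = 5, so P = 4 + 5Q.
Competitive equilibrium: 145 − 7Q = 4 + 5Q → Q* = 11.75, P* = 62.75.
At the ceiling P = 60, quantity supplied = (60 − 4)/5 = 11.2.
Willingness to pay at Q' = 11.2: 145 − 7·11.2 = 66.6.
ΔQ = 11.75 − 11.2 = 0.55; wedge = 66.6 − 60 = 6.6.
DWL = ½ × 0.55 × 6.6 = $1.815 thousand.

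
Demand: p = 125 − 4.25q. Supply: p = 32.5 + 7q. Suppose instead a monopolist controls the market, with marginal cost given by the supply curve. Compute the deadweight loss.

28.59

Competitive equilibrium: 125 − 4.25q = 32.5 + 7q → q* = 8.2222, p* = 90.0556.
Marginal revenue: MR = 125 − 8.5q. Set MR = MC: 125 − 8.5q = 32.5 + 7q → q_m = 5.9677.
Price p_m = 125 − 4.25·5.9677 = 99.6373; MC(q_m) = 32.5 + 7·5.9677 = 74.2739.
Competitive q* = 8.2222, so Δq = 2.2545; wedge = 99.6373 − 74.2739 = 25.3634.
Welfare loss = ½ × 2.2545 × 25.3634 = 28.59.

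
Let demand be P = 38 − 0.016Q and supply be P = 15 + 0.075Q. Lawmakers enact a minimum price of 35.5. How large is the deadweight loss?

423.68

Competitive equilibrium: 38 − 0.016Q = 15 + 0.075Q → Q* = 252.7473, P* = 33.956.
At the floor P = 35.5, quantity demanded = (38 − 35.5)/0.016 = 156.25.
Sellers' marginal cost at Q' = 156.25: 15 + 0.075·156.25 = 26.7188.
ΔQ = 252.7473 − 156.25 = 96.4973; wedge = 35.5 − 26.7188 = 8.7812.
Welfare loss = ½ × 96.4973 × 8.7812 = 423.68.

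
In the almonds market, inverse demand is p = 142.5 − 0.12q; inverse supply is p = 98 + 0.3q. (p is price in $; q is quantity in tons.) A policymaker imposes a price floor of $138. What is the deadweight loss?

Competitive equilibrium: 142.5 − 0.12q = 98 + 0.3q → q* = 105.9524, p* = 129.7857.
At the floor p = 138, quantity demanded = (142.5 − 138)/0.12 = 37.5.
Sellers' marginal cost at q' = 37.5: 98 + 0.3·37.5 = 109.25.
Δq = 105.9524 − 37.5 = 68.4524; wedge = 138 − 109.25 = 28.75.
The triangle = ½ × 68.4524 × 28.75 = $984.

$984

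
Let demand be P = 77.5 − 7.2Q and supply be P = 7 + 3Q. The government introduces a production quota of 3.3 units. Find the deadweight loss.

Competitive equilibrium: 77.5 − 7.2Q = 7 + 3Q → Q* = 6.9118, P* = 27.7353.
At Q = 3.3: demand price = 77.5 − 7.2·3.3 = 53.74; supply price = 7 + 3·3.3 = 16.9.
ΔQ = 6.9118 − 3.3 = 3.6118; wedge = 53.74 − 16.9 = 36.84.
Deadweight loss = ½ × 3.6118 × 36.84 = 66.53.

66.53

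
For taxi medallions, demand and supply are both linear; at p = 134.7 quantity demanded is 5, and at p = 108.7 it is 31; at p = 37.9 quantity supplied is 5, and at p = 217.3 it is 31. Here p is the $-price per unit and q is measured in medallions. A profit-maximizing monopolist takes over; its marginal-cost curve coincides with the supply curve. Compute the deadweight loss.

Demand slope = (108.7 − 134.7)/(31 − 5) = −1, so p = 139.7 − q.
Supply slope = (217.3 − 37.9)/(31 − 5) = 6.9, so p = 3.4 + 6.9q.
Competitive equilibrium: 139.7 − q = 3.4 + 6.9q → q* = 17.2532, p* = 122.4468.
Marginal revenue: MR = 139.7 − 2q. Set MR = MC: 139.7 − 2q = 3.4 + 6.9q → q_m = 15.3146.
Price p_m = 139.7 − 1·15.3146 = 124.3854; MC(q_m) = 3.4 + 6.9·15.3146 = 109.0707.
Competitive q* = 17.2532, so Δq = 1.9386; wedge = 124.3854 − 109.0707 = 15.3147.
Welfare loss = ½ × 1.9386 × 15.3147 = $14.84.

$14.84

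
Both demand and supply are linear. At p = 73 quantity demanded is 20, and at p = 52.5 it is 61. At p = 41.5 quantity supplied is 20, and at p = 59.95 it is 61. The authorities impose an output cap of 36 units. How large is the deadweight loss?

139.84

Demand slope = (52.5 − 73)/(61 − 20) = −0.5, so p = 83 − 0.5q.
Supply slope = (59.95 − 41.5)/(61 − 20) = 0.45, so p = 32.5 + 0.45q.
Competitive equilibrium: 83 − 0.5q = 32.5 + 0.45q → q* = 53.1579, p* = 56.4211.
At q = 36: demand price = 83 − 0.5·36 = 65; supply price = 32.5 + 0.45·36 = 48.7.
Δq = 53.1579 − 36 = 17.1579; wedge = 65 − 48.7 = 16.3.
Deadweight loss = ½ × 17.1579 × 16.3 = 139.84.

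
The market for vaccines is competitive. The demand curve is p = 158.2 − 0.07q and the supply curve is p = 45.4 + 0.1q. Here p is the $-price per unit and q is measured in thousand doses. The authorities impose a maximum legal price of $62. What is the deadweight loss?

Competitive equilibrium: 158.2 − 0.07q = 45.4 + 0.1q → q* = 663.5294, p* = 111.7529.
At the ceiling p = 62, quantity supplied = (62 − 45.4)/0.1 = 166.
Willingness to pay at q' = 166: 158.2 − 0.07·166 = 146.58.
Δq = 663.5294 − 166 = 497.5294; wedge = 146.58 − 62 = 84.58.
The triangle = ½ × 497.5294 × 84.58 = $21040.52 thousand.

$21040.52 thousand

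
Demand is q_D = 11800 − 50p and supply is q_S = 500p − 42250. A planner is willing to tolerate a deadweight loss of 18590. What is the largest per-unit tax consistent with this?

28.6

In inverse form: demand p = 236 − 0.02q, supply p = 84.5 + 0.002q.
Competitive equilibrium: 236 − 0.02q = 84.5 + 0.002q → q* = 6886.3636, p* = 98.2727.
A tax t gives Δq = t/0.022 and wedge t, so DWL = t²/0.044.
t²/0.044 = 18590 → t² = 817.96 → t = 28.6.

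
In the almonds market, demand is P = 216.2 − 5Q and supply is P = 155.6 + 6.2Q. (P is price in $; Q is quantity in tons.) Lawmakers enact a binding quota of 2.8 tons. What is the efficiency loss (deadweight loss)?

$38.17

Competitive equilibrium: 216.2 − 5Q = 155.6 + 6.2Q → Q* = 5.4107, P* = 189.1464.
At Q = 2.8: demand price = 216.2 − 5·2.8 = 202.2; supply price = 155.6 + 6.2·2.8 = 172.96.
ΔQ = 5.4107 − 2.8 = 2.6107; wedge = 202.2 − 172.96 = 29.24.
DWL = ½ × 2.6107 × 29.24 = $38.17.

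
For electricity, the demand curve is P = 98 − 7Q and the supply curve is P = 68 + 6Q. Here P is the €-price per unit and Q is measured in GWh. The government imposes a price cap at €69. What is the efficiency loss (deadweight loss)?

Competitive equilibrium: 98 − 7Q = 68 + 6Q → Q* = 2.3077, P* = 81.8462.
At the ceiling P = 69, quantity supplied = (69 − 68)/6 = 0.1667.
Willingness to pay at Q' = 0.1667: 98 − 7·0.1667 = 96.8331.
ΔQ = 2.3077 − 0.1667 = 2.141; wedge = 96.8331 − 69 = 27.8331.
DWL = ½ × 2.141 × 27.8331 = €29.80.

€29.80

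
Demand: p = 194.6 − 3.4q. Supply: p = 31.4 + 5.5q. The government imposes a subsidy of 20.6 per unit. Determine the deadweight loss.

Competitive equilibrium: 194.6 − 3.4q = 31.4 + 5.5q → q* = 18.3371, p* = 132.2539.
The subsidy lowers effective supply by 20.6: p = 10.8 + 5.5q.
New quantity: 194.6 − 3.4q = 10.8 + 5.5q → q' = 20.6517.
Overproduction Δq = 20.6517 − 18.3371 = 2.3146; wedge = subsidy = 20.6.
Deadweight loss = ½ × 2.3146 × 20.6 = 23.84.

23.84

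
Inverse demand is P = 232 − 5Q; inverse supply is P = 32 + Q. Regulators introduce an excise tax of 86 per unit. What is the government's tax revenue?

1634

Competitive equilibrium: 232 − 5Q = 32 + Q → Q* = 33.3333, P* = 65.3333.
With the tax, the buyer price exceeds the seller price by 86: (232 − 5Q) − (32 + Q) = 86 → Q' = 19.
Tax revenue = 86 × 19 = 1634.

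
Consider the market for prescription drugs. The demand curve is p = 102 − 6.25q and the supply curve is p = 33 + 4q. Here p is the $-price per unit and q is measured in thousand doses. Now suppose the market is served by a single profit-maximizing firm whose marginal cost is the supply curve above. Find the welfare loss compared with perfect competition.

Competitive equilibrium: 102 − 6.25q = 33 + 4q → q* = 6.7317, p* = 59.9268.
Marginal revenue: MR = 102 − 12.5q. Set MR = MC: 102 − 12.5q = 33 + 4q → q_m = 4.1818.
Price p_m = 102 − 6.25·4.1818 = 75.8638; MC(q_m) = 33 + 4·4.1818 = 49.7272.
Competitive q* = 6.7317, so Δq = 2.5499; wedge = 75.8638 − 49.7272 = 26.1366.
Welfare loss = ½ × 2.5499 × 26.1366 = $33.32 thousand.

$33.32 thousand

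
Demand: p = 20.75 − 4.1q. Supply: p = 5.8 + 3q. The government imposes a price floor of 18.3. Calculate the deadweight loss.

Competitive equilibrium: 20.75 − 4.1q = 5.8 + 3q → q* = 2.1056, p* = 12.1169.
At the floor p = 18.3, quantity demanded = (20.75 − 18.3)/4.1 = 0.5976.
Sellers' marginal cost at q' = 0.5976: 5.8 + 3·0.5976 = 7.5928.
Δq = 2.1056 − 0.5976 = 1.508; wedge = 18.3 − 7.5928 = 10.7072.
The triangle = ½ × 1.508 × 10.7072 = 8.07.

8.07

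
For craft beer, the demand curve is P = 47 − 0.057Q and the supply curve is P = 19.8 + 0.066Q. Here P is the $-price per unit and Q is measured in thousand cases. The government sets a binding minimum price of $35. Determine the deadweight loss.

$6.93 thousand

Competitive equilibrium: 47 − 0.057Q = 19.8 + 0.066Q → Q* = 221.1382, P* = 34.3951.
At the floor P = 35, quantity demanded = (47 − 35)/0.057 = 210.5263.
Sellers' marginal cost at Q' = 210.5263: 19.8 + 0.066·210.5263 = 33.6947.
ΔQ = 221.1382 − 210.5263 = 10.6119; wedge = 35 − 33.6947 = 1.3053.
The triangle = ½ × 10.6119 × 1.3053 = $6.93 thousand.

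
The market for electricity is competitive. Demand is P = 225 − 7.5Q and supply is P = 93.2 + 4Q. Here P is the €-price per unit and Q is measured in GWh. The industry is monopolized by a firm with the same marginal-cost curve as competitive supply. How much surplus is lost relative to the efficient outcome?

€117.68

Competitive equilibrium: 225 − 7.5Q = 93.2 + 4Q → Q* = 11.46087, P* = 139.04348.
Marginal revenue: MR = 225 − 15Q. Set MR = MC: 225 − 15Q = 93.2 + 4Q → Q_m = 6.93684.
Price P_m = 225 − 7.5·6.93684 = 172.9737; MC(Q_m) = 93.2 + 4·6.93684 = 120.94736.
Competitive Q* = 11.46087, so ΔQ = 4.52403; wedge = 172.9737 − 120.94736 = 52.02634.
Deadweight loss = ½ × 4.52403 × 52.02634 = €117.68.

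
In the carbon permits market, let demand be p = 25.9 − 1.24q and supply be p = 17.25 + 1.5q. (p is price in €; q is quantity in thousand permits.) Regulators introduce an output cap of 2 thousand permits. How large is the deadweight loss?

Competitive equilibrium: 25.9 − 1.24q = 17.25 + 1.5q → q* = 3.1569, p* = 21.9854.
At q = 2: demand price = 25.9 − 1.24·2 = 23.42; supply price = 17.25 + 1.5·2 = 20.25.
Δq = 3.1569 − 2 = 1.1569; wedge = 23.42 − 20.25 = 3.17.
Welfare loss = ½ × 1.1569 × 3.17 = €1.83 thousand.

€1.83 thousand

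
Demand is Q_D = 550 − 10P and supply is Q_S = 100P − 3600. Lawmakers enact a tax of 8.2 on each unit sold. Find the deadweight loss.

305.64

In inverse form: demand P = 55 − 0.1Q, supply P = 36 + 0.01Q.
Competitive equilibrium: 55 − 0.1Q = 36 + 0.01Q → Q* = 172.7273, P* = 37.7273.
With the tax, the buyer price exceeds the seller price by 8.2: (55 − 0.1Q) − (36 + 0.01Q) = 8.2 → Q' = 98.1818.
ΔQ = 172.7273 − 98.1818 = 74.5455; the wedge equals the tax, 8.2.
DWL = ½ × 74.5455 × 8.2 = 305.64.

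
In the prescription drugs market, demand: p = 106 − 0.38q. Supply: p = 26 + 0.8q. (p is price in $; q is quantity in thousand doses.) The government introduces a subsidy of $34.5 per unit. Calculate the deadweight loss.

$504.34 thousand

Competitive equilibrium: 106 − 0.38q = 26 + 0.8q → q* = 67.7966, p* = 80.2373.
The subsidy lowers effective supply by 34.5: p = 0.8q − 8.5.
New quantity: 106 − 0.38q = 0.8q − 8.5 → q' = 97.0339.
Overproduction Δq = 97.0339 − 67.7966 = 29.2373; wedge = subsidy = 34.5.
The triangle = ½ × 29.2373 × 34.5 = $504.34 thousand.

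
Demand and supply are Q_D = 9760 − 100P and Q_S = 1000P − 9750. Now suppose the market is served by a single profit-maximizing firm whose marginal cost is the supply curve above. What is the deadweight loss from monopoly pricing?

In inverse form: demand P = 97.6 − 0.01Q, supply P = 9.75 + 0.001Q.
Competitive equilibrium: 97.6 − 0.01Q = 9.75 + 0.001Q → Q* = 7986.363636, P* = 17.736364.
Marginal revenue: MR = 97.6 − 0.02Q. Set MR = MC: 97.6 − 0.02Q = 9.75 + 0.001Q → Q_m = 4183.333333.
Price P_m = 97.6 − 0.01·4183.333333 = 55.766667; MC(Q_m) = 9.75 + 0.001·4183.333333 = 13.933333.
Competitive Q* = 7986.363636, so ΔQ = 3803.030303; wedge = 55.766667 − 13.933333 = 41.833334.
Welfare loss = ½ × 3803.030303 × 41.833334 = 79546.72.

79546.72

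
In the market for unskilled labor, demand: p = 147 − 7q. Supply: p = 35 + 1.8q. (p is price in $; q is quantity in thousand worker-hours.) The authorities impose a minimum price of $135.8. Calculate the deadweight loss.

$544.79 thousand

Competitive equilibrium: 147 − 7q = 35 + 1.8q → q* = 12.7273, p* = 57.9091.
At the floor p = 135.8, quantity demanded = (147 − 135.8)/7 = 1.6.
Sellers' marginal cost at q' = 1.6: 35 + 1.8·1.6 = 37.88.
Δq = 12.7273 − 1.6 = 11.1273; wedge = 135.8 − 37.88 = 97.92.
Deadweight loss = ½ × 11.1273 × 97.92 = $544.79 thousand.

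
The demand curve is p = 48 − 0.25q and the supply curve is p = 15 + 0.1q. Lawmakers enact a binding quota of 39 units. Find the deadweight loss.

534.89

Competitive equilibrium: 48 − 0.25q = 15 + 0.1q → q* = 94.2857, p* = 24.4286.
At q = 39: demand price = 48 − 0.25·39 = 38.25; supply price = 15 + 0.1·39 = 18.9.
Δq = 94.2857 − 39 = 55.2857; wedge = 38.25 − 18.9 = 19.35.
Deadweight loss = ½ × 55.2857 × 19.35 = 534.89.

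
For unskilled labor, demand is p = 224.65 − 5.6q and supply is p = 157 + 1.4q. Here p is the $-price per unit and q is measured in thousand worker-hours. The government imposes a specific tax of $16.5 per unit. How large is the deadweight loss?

Competitive equilibrium: 224.65 − 5.6q = 157 + 1.4q → q* = 9.6643, p* = 170.53.
With the tax, the buyer price exceeds the seller price by 16.5: (224.65 − 5.6q) − (157 + 1.4q) = 16.5 → q' = 7.3071.
Δq = 9.6643 − 7.3071 = 2.3572; the wedge equals the tax, 16.5.
The triangle = ½ × 2.3572 × 16.5 = $19.45 thousand.

$19.45 thousand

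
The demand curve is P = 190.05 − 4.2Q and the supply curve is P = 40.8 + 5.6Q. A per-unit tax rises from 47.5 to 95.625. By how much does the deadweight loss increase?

Competitive equilibrium: 190.05 − 4.2Q = 40.8 + 5.6Q → Q* = 15.2296, P* = 126.0857.
For a per-unit tax t: ΔQ = t/9.8, so DWL = ½·t·(t/9.8) = t²/19.6.
At t = 47.5: DWL = 115.115. At t = 95.625: DWL = 466.538.
Increase = 466.538 − 115.115 = 351.42.

351.42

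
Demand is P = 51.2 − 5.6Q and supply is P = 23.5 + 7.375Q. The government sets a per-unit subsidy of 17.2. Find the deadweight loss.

Competitive equilibrium: 51.2 − 5.6Q = 23.5 + 7.375Q → Q* = 2.1349, P* = 39.2447.
The subsidy lowers effective supply by 17.2: P = 6.3 + 7.375Q.
New quantity: 51.2 − 5.6Q = 6.3 + 7.375Q → Q' = 3.4605.
Overproduction ΔQ = 3.4605 − 2.1349 = 1.3256; wedge = subsidy = 17.2.
Welfare loss = ½ × 1.3256 × 17.2 = 11.40.

11.40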